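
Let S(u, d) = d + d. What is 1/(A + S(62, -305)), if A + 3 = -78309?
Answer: -1/78922 ≈ -1.2671e-5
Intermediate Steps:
A = -78312 (A = -3 - 78309 = -78312)
S(u, d) = 2*d
1/(A + S(62, -305)) = 1/(-78312 + 2*(-305)) = 1/(-78312 - 610) = 1/(-78922) = -1/78922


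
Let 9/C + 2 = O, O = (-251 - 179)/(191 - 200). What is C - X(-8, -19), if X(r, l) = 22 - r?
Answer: -12279/412 ≈ -29.803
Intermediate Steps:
O = 430/9 (O = -430/(-9) = -430*(-1/9) = 430/9 ≈ 47.778)
C = 81/412 (C = 9/(-2 + 430/9) = 9/(412/9) = 9*(9/412) = 81/412 ≈ 0.19660)
C - X(-8, -19) = 81/412 - (22 - 1*(-8)) = 81/412 - (22 + 8) = 81/412 - 1*30 = 81/412 - 30 = -12279/412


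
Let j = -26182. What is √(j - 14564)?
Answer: I*√40746 ≈ 201.86*I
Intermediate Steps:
√(j - 14564) = √(-26182 - 14564) = √(-40746) = I*√40746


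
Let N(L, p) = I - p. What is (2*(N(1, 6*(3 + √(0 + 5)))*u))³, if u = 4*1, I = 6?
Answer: -4202496 - 1880064*√5 ≈ -8.4064e+6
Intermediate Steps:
N(L, p) = 6 - p
u = 4
(2*(N(1, 6*(3 + √(0 + 5)))*u))³ = (2*((6 - 6*(3 + √(0 + 5)))*4))³ = (2*((6 - 6*(3 + √5))*4))³ = (2*((6 - (18 + 6*√5))*4))³ = (2*((6 + (-18 - 6*√5))*4))³ = (2*((-12 - 6*√5)*4))³ = (2*(-48 - 24*√5))³ = (-96 - 48*√5)³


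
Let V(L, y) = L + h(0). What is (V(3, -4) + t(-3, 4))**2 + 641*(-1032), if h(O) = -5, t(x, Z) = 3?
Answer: -661511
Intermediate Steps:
V(L, y) = -5 + L (V(L, y) = L - 5 = -5 + L)
(V(3, -4) + t(-3, 4))**2 + 641*(-1032) = ((-5 + 3) + 3)**2 + 641*(-1032) = (-2 + 3)**2 - 661512 = 1**2 - 661512 = 1 - 661512 = -661511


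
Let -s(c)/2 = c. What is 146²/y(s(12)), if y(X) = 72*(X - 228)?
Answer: -5329/4536 ≈ -1.1748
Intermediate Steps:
s(c) = -2*c
y(X) = -16416 + 72*X (y(X) = 72*(-228 + X) = -16416 + 72*X)
146²/y(s(12)) = 146²/(-16416 + 72*(-2*12)) = 21316/(-16416 + 72*(-24)) = 21316/(-16416 - 1728) = 21316/(-18144) = 21316*(-1/18144) = -5329/4536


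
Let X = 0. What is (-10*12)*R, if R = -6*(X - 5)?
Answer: -3600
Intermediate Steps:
R = 30 (R = -6*(0 - 5) = -6*(-5) = 30)
(-10*12)*R = -10*12*30 = -120*30 = -3600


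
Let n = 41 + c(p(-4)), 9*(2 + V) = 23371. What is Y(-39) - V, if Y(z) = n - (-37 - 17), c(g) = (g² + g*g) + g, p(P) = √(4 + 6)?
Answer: -22318/9 + √10 ≈ -2476.6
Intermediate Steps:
V = 23353/9 (V = -2 + (⅑)*23371 = -2 + 23371/9 = 23353/9 ≈ 2594.8)
p(P) = √10
c(g) = g + 2*g² (c(g) = (g² + g²) + g = 2*g² + g = g + 2*g²)
n = 41 + √10*(1 + 2*√10) ≈ 64.162
Y(z) = 115 + √10 (Y(z) = (61 + √10) - (-37 - 17) = (61 + √10) - 1*(-54) = (61 + √10) + 54 = 115 + √10)
Y(-39) - V = (115 + √10) - 1*23353/9 = (115 + √10) - 23353/9 = -22318/9 + √10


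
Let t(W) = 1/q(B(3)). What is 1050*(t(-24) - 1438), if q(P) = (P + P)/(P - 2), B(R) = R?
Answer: -1509725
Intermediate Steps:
q(P) = 2*P/(-2 + P) (q(P) = (2*P)/(-2 + P) = 2*P/(-2 + P))
t(W) = ⅙ (t(W) = 1/(2*3/(-2 + 3)) = 1/(2*3/1) = 1/(2*3*1) = 1/6 = ⅙)
1050*(t(-24) - 1438) = 1050*(⅙ - 1438) = 1050*(-8627/6) = -1509725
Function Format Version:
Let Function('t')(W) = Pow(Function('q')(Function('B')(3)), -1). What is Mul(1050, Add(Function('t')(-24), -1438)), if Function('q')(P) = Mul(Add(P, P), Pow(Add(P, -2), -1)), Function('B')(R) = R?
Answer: -1509725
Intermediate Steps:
Function('q')(P) = Mul(2, P, Pow(Add(-2, P), -1)) (Function('q')(P) = Mul(Mul(2, P), Pow(Add(-2, P), -1)) = Mul(2, P, Pow(Add(-2, P), -1)))
Function('t')(W) = Rational(1, 6) (Function('t')(W) = Pow(Mul(2, 3, Pow(Add(-2, 3), -1)), -1) = Pow(Mul(2, 3, Pow(1, -1)), -1) = Pow(Mul(2, 3, 1), -1) = Pow(6, -1) = Rational(1, 6))
Mul(1050, Add(Function('t')(-24), -1438)) = Mul(1050, Add(Rational(1, 6), -1438)) = Mul(1050, Rational(-8627, 6)) = -1509725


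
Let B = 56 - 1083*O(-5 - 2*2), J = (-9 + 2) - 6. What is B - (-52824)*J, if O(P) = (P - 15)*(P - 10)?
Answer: -1180504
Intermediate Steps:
J = -13 (J = -7 - 6 = -13)
O(P) = (-15 + P)*(-10 + P)
B = -493792 (B = 56 - 1083*(150 + (-5 - 2*2)**2 - 25*(-5 - 2*2)) = 56 - 1083*(150 + (-5 - 4)**2 - 25*(-5 - 4)) = 56 - 1083*(150 + (-9)**2 - 25*(-9)) = 56 - 1083*(150 + 81 + 225) = 56 - 1083*456 = 56 - 493848 = -493792)
B - (-52824)*J = -493792 - (-52824)*(-13) = -493792 - 1*686712 = -493792 - 686712 = -1180504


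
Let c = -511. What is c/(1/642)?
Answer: -328062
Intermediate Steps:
c/(1/642) = -511/(1/642) = -511/1/642 = -511*642 = -328062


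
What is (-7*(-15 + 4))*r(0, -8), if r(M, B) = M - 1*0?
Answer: 0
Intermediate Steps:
r(M, B) = M (r(M, B) = M + 0 = M)
(-7*(-15 + 4))*r(0, -8) = -7*(-15 + 4)*0 = -7*(-11)*0 = 77*0 = 0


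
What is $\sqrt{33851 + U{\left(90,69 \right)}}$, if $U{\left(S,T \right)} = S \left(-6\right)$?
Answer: $\sqrt{33311} \approx 182.51$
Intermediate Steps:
$U{\left(S,T \right)} = - 6 S$
$\sqrt{33851 + U{\left(90,69 \right)}} = \sqrt{33851 - 540} = \sqrt{33311}$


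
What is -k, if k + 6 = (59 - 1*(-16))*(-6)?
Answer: 456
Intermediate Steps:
k = -456 (k = -6 + (59 - 1*(-16))*(-6) = -6 + (59 + 16)*(-6) = -6 + 75*(-6) = -6 - 450 = -456)
-k = -1*(-456) = 456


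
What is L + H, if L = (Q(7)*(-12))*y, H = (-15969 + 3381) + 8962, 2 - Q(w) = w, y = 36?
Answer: -1466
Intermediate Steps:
Q(w) = 2 - w
H = -3626 (H = -12588 + 8962 = -3626)
L = 2160 (L = ((2 - 1*7)*(-12))*36 = ((2 - 7)*(-12))*36 = -5*(-12)*36 = 60*36 = 2160)
L + H = 2160 - 3626 = -1466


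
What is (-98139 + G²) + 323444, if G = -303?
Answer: 317114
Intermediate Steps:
(-98139 + G²) + 323444 = (-98139 + (-303)²) + 323444 = (-98139 + 91809) + 323444 = -6330 + 323444 = 317114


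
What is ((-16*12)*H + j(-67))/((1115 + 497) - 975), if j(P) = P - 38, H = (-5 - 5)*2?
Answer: 3735/637 ≈ 5.8634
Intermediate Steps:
H = -20 (H = -10*2 = -20)
j(P) = -38 + P
((-16*12)*H + j(-67))/((1115 + 497) - 975) = (-16*12*(-20) + (-38 - 67))/((1115 + 497) - 975) = (-192*(-20) - 105)/(1612 - 975) = (3840 - 105)/637 = 3735*(1/637) = 3735/637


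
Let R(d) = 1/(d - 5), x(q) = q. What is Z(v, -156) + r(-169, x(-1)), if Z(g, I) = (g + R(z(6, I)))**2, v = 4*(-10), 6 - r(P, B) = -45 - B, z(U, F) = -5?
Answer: 165801/100 ≈ 1658.0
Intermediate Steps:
R(d) = 1/(-5 + d)
r(P, B) = 51 + B (r(P, B) = 6 - (-45 - B) = 6 + (45 + B) = 51 + B)
v = -40
Z(g, I) = (-1/10 + g)**2 (Z(g, I) = (g + 1/(-5 - 5))**2 = (g + 1/(-10))**2 = (g - 1/10)**2 = (-1/10 + g)**2)
Z(v, -156) + r(-169, x(-1)) = (-1 + 10*(-40))**2/100 + (51 - 1) = (-1 - 400)**2/100 + 50 = (1/100)*(-401)**2 + 50 = (1/100)*160801 + 50 = 160801/100 + 50 = 165801/100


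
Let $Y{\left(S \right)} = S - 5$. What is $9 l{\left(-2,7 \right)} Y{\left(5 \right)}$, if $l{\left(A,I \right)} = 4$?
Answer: $0$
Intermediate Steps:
$Y{\left(S \right)} = -5 + S$ ($Y{\left(S \right)} = S - 5 = -5 + S$)
$9 l{\left(-2,7 \right)} Y{\left(5 \right)} = 9 \cdot 4 \left(-5 + 5\right) = 36 \cdot 0 = 0$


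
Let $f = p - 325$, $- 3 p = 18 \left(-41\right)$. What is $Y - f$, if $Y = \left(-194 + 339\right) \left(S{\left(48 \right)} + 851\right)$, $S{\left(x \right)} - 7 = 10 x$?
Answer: $194089$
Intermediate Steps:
$S{\left(x \right)} = 7 + 10 x$
$p = 246$ ($p = - \frac{18 \left(-41\right)}{3} = \left(- \frac{1}{3}\right) \left(-738\right) = 246$)
$f = -79$ ($f = 246 - 325 = -79$)
$Y = 194010$ ($Y = \left(-194 + 339\right) \left(\left(7 + 10 \cdot 48\right) + 851\right) = 145 \left(\left(7 + 480\right) + 851\right) = 145 \left(487 + 851\right) = 145 \cdot 1338 = 194010$)
$Y - f = 194010 - -79 = 194010 + 79 = 194089$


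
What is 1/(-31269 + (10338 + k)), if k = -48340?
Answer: -1/69271 ≈ -1.4436e-5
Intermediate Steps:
1/(-31269 + (10338 + k)) = 1/(-31269 + (10338 - 48340)) = 1/(-31269 - 38002) = 1/(-69271) = -1/69271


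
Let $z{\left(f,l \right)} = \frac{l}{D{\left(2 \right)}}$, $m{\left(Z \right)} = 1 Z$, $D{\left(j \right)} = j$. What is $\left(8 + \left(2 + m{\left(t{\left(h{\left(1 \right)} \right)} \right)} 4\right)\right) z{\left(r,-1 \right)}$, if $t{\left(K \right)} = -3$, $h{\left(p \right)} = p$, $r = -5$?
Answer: $1$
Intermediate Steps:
$m{\left(Z \right)} = Z$
$z{\left(f,l \right)} = \frac{l}{2}$
$\left(8 + \left(2 + m{\left(t{\left(h{\left(1 \right)} \right)} \right)} 4\right)\right) z{\left(r,-1 \right)} = \left(8 + \left(2 - 12\right)\right) \frac{1}{2} \left(-1\right) = \left(8 + \left(2 - 12\right)\right) \left(- \frac{1}{2}\right) = \left(8 - 10\right) \left(- \frac{1}{2}\right) = \left(-2\right) \left(- \frac{1}{2}\right) = 1$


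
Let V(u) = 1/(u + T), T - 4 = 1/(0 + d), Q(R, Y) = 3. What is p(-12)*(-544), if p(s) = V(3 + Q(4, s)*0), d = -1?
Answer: -272/3 ≈ -90.667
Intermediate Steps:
T = 3 (T = 4 + 1/(0 - 1) = 4 + 1/(-1) = 4 - 1 = 3)
V(u) = 1/(3 + u) (V(u) = 1/(u + 3) = 1/(3 + u))
p(s) = 1/6 (p(s) = 1/(3 + (3 + 3*0)) = 1/(3 + (3 + 0)) = 1/(3 + 3) = 1/6)
p(-12)*(-544) = (1/6)*(-544) = -272/3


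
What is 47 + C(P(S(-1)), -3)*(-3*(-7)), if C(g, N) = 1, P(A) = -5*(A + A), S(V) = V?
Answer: 68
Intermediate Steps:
P(A) = -10*A
47 + C(P(S(-1)), -3)*(-3*(-7)) = 47 + 1*(-3*(-7)) = 47 + 1*21 = 47 + 21 = 68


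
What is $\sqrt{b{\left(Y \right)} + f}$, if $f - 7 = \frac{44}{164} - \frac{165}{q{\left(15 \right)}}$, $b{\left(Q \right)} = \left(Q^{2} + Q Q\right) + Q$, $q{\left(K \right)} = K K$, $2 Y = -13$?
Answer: $\frac{7 \sqrt{652515}}{615} \approx 9.1943$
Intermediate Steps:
$Y = - \frac{13}{2}$ ($Y = \frac{1}{2} \left(-13\right) = - \frac{13}{2} \approx -6.5$)
$q{\left(K \right)} = K^{2}$
$b{\left(Q \right)} = Q + 2 Q^{2}$ ($b{\left(Q \right)} = \left(Q^{2} + Q^{2}\right) + Q = 2 Q^{2} + Q = Q + 2 Q^{2}$)
$f = \frac{4019}{615}$ ($f = 7 + \left(\frac{44}{164} - \frac{165}{15^{2}}\right) = 7 + \left(44 \cdot \frac{1}{164} - \frac{165}{225}\right) = 7 + \left(\frac{11}{41} - \frac{11}{15}\right) = 7 - \frac{286}{615} = \frac{4019}{615} \approx 6.535$)
$\sqrt{b{\left(Y \right)} + f} = \sqrt{- \frac{13 \left(1 + 2 \left(- \frac{13}{2}\right)\right)}{2} + \frac{4019}{615}} = \sqrt{- \frac{13 \left(1 - 13\right)}{2} + \frac{4019}{615}} = \sqrt{\left(- \frac{13}{2}\right) \left(-12\right) + \frac{4019}{615}} = \sqrt{78 + \frac{4019}{615}} = \sqrt{\frac{51989}{615}} = \frac{7 \sqrt{652515}}{615}$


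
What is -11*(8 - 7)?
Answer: -11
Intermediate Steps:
-11*(8 - 7) = -11*1 = -11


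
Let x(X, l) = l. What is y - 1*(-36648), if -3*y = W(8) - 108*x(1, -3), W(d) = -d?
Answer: 109628/3 ≈ 36543.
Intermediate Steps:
y = -316/3 (y = -(-1*8 - 108*(-3))/3 = -(-8 + 324)/3 = -⅓*316 = -316/3 ≈ -105.33)
y - 1*(-36648) = -316/3 - 1*(-36648) = -316/3 + 36648 = 109628/3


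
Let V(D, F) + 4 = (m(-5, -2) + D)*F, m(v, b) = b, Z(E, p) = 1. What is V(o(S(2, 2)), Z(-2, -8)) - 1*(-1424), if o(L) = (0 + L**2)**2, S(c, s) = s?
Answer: 1434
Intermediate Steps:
o(L) = L**4 (o(L) = (L**2)**2 = L**4)
V(D, F) = -4 + F*(-2 + D) (V(D, F) = -4 + (-2 + D)*F = -4 + F*(-2 + D))
V(o(S(2, 2)), Z(-2, -8)) - 1*(-1424) = (-4 - 2*1 + 2**4*1) - 1*(-1424) = (-4 - 2 + 16*1) + 1424 = (-4 - 2 + 16) + 1424 = 10 + 1424 = 1434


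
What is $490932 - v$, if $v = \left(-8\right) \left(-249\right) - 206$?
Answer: $489146$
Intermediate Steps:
$v = 1786$ ($v = 1992 - 206 = 1786$)
$490932 - v = 490932 - 1786 = 489146$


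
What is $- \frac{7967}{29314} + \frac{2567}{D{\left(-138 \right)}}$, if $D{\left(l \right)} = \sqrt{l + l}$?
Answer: $- \frac{7967}{29314} - \frac{2567 i \sqrt{69}}{138} \approx -0.27178 - 154.52 i$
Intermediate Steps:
$D{\left(l \right)} = \sqrt{2} \sqrt{l}$ ($D{\left(l \right)} = \sqrt{2 l} = \sqrt{2} \sqrt{l}$)
$- \frac{7967}{29314} + \frac{2567}{D{\left(-138 \right)}} = - \frac{7967}{29314} + \frac{2567}{\sqrt{2} \sqrt{-138}} = \left(-7967\right) \frac{1}{29314} + \frac{2567}{\sqrt{2} i \sqrt{138}} = - \frac{7967}{29314} + \frac{2567}{2 i \sqrt{69}} = - \frac{7967}{29314} + 2567 \left(- \frac{i \sqrt{69}}{138}\right) = - \frac{7967}{29314} - \frac{2567 i \sqrt{69}}{138}$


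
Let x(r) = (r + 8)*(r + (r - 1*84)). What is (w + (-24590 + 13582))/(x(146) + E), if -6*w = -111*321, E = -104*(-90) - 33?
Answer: -10139/82718 ≈ -0.12257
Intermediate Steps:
E = 9327 (E = 9360 - 33 = 9327)
w = 11877/2 (w = -(-37)*321/2 = -⅙*(-35631) = 11877/2 ≈ 5938.5)
x(r) = (-84 + 2*r)*(8 + r) (x(r) = (8 + r)*(r + (r - 84)) = (8 + r)*(r + (-84 + r)) = (8 + r)*(-84 + 2*r) = (-84 + 2*r)*(8 + r))
(w + (-24590 + 13582))/(x(146) + E) = (11877/2 + (-24590 + 13582))/((-672 - 68*146 + 2*146²) + 9327) = (11877/2 - 11008)/((-672 - 9928 + 2*21316) + 9327) = -10139/(2*((-672 - 9928 + 42632) + 9327)) = -10139/(2*(32032 + 9327)) = -10139/2/41359 = -10139/2*1/41359 = -10139/82718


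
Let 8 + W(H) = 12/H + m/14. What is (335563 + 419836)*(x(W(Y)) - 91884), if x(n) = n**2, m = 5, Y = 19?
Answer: -4908481538210521/70756 ≈ -6.9372e+10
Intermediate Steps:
W(H) = -107/14 + 12/H (W(H) = -8 + (12/H + 5/14) = -8 + (5/14 + 12/H) = -107/14 + 12/H)
(335563 + 419836)*(x(W(Y)) - 91884) = (335563 + 419836)*((-107/14 + 12/19)**2 - 91884) = 755399*((-107/14 + 12*(1/19))**2 - 91884) = 755399*((-107/14 + 12/19)**2 - 91884) = 755399*((-1865/266)**2 - 91884) = 755399*(3478225/70756 - 91884) = 755399*(-6497866079/70756) = -4908481538210521/70756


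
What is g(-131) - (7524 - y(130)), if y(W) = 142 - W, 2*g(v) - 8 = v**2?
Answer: 2145/2 ≈ 1072.5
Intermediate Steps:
g(v) = 4 + v**2/2
g(-131) - (7524 - y(130)) = (4 + (1/2)*(-131)**2) - (7524 - (142 - 1*130)) = (4 + (1/2)*17161) - (7524 - (142 - 130)) = (4 + 17161/2) - (7524 - 1*12) = 17169/2 - (7524 - 12) = 17169/2 - 1*7512 = 17169/2 - 7512 = 2145/2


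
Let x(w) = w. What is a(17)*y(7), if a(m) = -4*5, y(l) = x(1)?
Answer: -20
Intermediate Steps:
y(l) = 1
a(m) = -20
a(17)*y(7) = -20*1 = -20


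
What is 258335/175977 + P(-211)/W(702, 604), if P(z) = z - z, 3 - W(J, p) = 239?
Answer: 258335/175977 ≈ 1.4680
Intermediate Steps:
W(J, p) = -236 (W(J, p) = 3 - 1*239 = 3 - 239 = -236)
P(z) = 0
258335/175977 + P(-211)/W(702, 604) = 258335/175977 + 0/(-236) = 258335*(1/175977) + 0*(-1/236) = 258335/175977 + 0 = 258335/175977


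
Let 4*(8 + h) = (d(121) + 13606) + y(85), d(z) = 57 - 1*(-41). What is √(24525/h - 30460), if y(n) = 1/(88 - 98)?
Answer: 2*I*√1756872798065/15191 ≈ 174.51*I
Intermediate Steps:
d(z) = 98 (d(z) = 57 + 41 = 98)
y(n) = -⅒ (y(n) = 1/(-10) = -⅒)
h = 136719/40 (h = -8 + ((98 + 13606) - ⅒)/4 = -8 + (13704 - ⅒)/4 = -8 + (¼)*(137039/10) = -8 + 137039/40 = 136719/40 ≈ 3418.0)
√(24525/h - 30460) = √(24525/(136719/40) - 30460) = √(24525*(40/136719) - 30460) = √(109000/15191 - 30460) = √(-462608860/15191) = 2*I*√1756872798065/15191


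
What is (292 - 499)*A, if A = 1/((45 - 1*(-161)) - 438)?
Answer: 207/232 ≈ 0.89224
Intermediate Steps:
A = -1/232 (A = 1/((45 + 161) - 438) = 1/(206 - 438) = 1/(-232) = -1/232 ≈ -0.0043103)
(292 - 499)*A = (292 - 499)*(-1/232) = -207*(-1/232) = 207/232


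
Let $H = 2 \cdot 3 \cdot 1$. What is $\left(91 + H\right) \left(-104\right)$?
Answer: $-10088$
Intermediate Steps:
$H = 6$ ($H = 6 \cdot 1 = 6$)
$\left(91 + H\right) \left(-104\right) = \left(91 + 6\right) \left(-104\right) = 97 \left(-104\right) = -10088$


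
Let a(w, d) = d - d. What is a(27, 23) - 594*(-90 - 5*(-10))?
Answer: 23760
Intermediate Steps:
a(w, d) = 0
a(27, 23) - 594*(-90 - 5*(-10)) = 0 - 594*(-90 - 5*(-10)) = 0 - 594*(-90 - 1*(-50)) = 0 - 594*(-90 + 50) = 0 - 594*(-40) = 0 + 23760 = 23760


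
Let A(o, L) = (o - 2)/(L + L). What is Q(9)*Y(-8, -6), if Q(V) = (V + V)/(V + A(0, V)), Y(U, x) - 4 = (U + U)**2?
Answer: 1053/2 ≈ 526.50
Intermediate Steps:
Y(U, x) = 4 + 4*U**2 (Y(U, x) = 4 + (U + U)**2 = 4 + (2*U)**2 = 4 + 4*U**2)
A(o, L) = (-2 + o)/(2*L) (A(o, L) = (-2 + o)/((2*L)) = (-2 + o)*(1/(2*L)) = (-2 + o)/(2*L))
Q(V) = 2*V/(V - 1/V) (Q(V) = (V + V)/(V + (-2 + 0)/(2*V)) = (2*V)/(V + (1/2)*(-2)/V) = (2*V)/(V - 1/V) = 2*V/(V - 1/V))
Q(9)*Y(-8, -6) = (2*9**2/(-1 + 9**2))*(4 + 4*(-8)**2) = (2*81/(-1 + 81))*(4 + 4*64) = (2*81/80)*(4 + 256) = (2*81*(1/80))*260 = (81/40)*260 = 1053/2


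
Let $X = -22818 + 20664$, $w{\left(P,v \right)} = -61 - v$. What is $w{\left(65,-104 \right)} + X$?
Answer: $-2111$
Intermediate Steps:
$X = -2154$
$w{\left(65,-104 \right)} + X = \left(-61 - -104\right) - 2154 = \left(-61 + 104\right) - 2154 = 43 - 2154 = -2111$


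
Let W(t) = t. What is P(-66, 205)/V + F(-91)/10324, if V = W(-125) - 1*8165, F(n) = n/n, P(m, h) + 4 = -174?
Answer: 922981/42792980 ≈ 0.021569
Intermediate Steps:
P(m, h) = -178 (P(m, h) = -4 - 174 = -178)
F(n) = 1
V = -8290 (V = -125 - 1*8165 = -125 - 8165 = -8290)
P(-66, 205)/V + F(-91)/10324 = -178/(-8290) + 1/10324 = -178*(-1/8290) + 1*(1/10324) = 89/4145 + 1/10324 = 922981/42792980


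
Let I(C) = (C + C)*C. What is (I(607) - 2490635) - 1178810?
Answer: -2932547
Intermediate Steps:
I(C) = 2*C² (I(C) = (2*C)*C = 2*C²)
(I(607) - 2490635) - 1178810 = (2*607² - 2490635) - 1178810 = (2*368449 - 2490635) - 1178810 = (736898 - 2490635) - 1178810 = -1753737 - 1178810 = -2932547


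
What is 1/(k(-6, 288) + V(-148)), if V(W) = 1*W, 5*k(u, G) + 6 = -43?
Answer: -5/789 ≈ -0.0063371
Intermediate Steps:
k(u, G) = -49/5 (k(u, G) = -6/5 + (1/5)*(-43) = -6/5 - 43/5 = -49/5)
V(W) = W
1/(k(-6, 288) + V(-148)) = 1/(-49/5 - 148) = 1/(-789/5) = -5/789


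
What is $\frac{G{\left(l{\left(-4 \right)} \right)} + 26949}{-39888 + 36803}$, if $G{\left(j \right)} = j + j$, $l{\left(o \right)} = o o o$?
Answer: $- \frac{26821}{3085} \approx -8.694$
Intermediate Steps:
$l{\left(o \right)} = o^{3}$ ($l{\left(o \right)} = o^{2} o = o^{3}$)
$G{\left(j \right)} = 2 j$
$\frac{G{\left(l{\left(-4 \right)} \right)} + 26949}{-39888 + 36803} = \frac{2 \left(-4\right)^{3} + 26949}{-39888 + 36803} = \frac{2 \left(-64\right) + 26949}{-3085} = \left(-128 + 26949\right) \left(- \frac{1}{3085}\right) = 26821 \left(- \frac{1}{3085}\right) = - \frac{26821}{3085}$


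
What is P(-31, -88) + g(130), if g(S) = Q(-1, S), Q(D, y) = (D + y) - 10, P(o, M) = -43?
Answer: 76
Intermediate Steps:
Q(D, y) = -10 + D + y
g(S) = -11 + S (g(S) = -10 - 1 + S = -11 + S)
P(-31, -88) + g(130) = -43 + (-11 + 130) = -43 + 119 = 76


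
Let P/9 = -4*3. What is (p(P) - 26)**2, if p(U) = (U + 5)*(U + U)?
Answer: 493817284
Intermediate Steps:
P = -108 (P = 9*(-4*3) = 9*(-12) = -108)
p(U) = 2*U*(5 + U) (p(U) = (5 + U)*(2*U) = 2*U*(5 + U))
(p(P) - 26)**2 = (2*(-108)*(5 - 108) - 26)**2 = (2*(-108)*(-103) - 26)**2 = (22248 - 26)**2 = 22222**2 = 493817284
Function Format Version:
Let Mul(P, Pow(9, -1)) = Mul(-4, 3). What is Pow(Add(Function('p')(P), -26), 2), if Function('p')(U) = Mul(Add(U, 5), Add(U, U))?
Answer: 493817284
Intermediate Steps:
P = -108 (P = Mul(9, Mul(-4, 3)) = Mul(9, -12) = -108)
Function('p')(U) = Mul(2, U, Add(5, U)) (Function('p')(U) = Mul(Add(5, U), Mul(2, U)) = Mul(2, U, Add(5, U)))
Pow(Add(Function('p')(P), -26), 2) = Pow(Add(Mul(2, -108, Add(5, -108)), -26), 2) = Pow(Add(Mul(2, -108, -103), -26), 2) = Pow(Add(22248, -26), 2) = Pow(22222, 2) = 493817284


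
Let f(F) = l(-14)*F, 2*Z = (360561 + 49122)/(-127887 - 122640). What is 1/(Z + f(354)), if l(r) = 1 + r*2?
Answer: -167018/1596494605 ≈ -0.00010462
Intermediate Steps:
l(r) = 1 + 2*r
Z = -136561/167018 (Z = ((360561 + 49122)/(-127887 - 122640))/2 = (409683/(-250527))/2 = (409683*(-1/250527))/2 = (½)*(-136561/83509) = -136561/167018 ≈ -0.81764)
f(F) = -27*F (f(F) = (1 + 2*(-14))*F = (1 - 28)*F = -27*F)
1/(Z + f(354)) = 1/(-136561/167018 - 27*354) = 1/(-136561/167018 - 9558) = 1/(-1596494605/167018) = -167018/1596494605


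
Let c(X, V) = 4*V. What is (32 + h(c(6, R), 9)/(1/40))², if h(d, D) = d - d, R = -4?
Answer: 1024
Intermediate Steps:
h(d, D) = 0
(32 + h(c(6, R), 9)/(1/40))² = (32 + 0/(1/40))² = (32 + 0*40)² = (32 + 0)² = 32² = 1024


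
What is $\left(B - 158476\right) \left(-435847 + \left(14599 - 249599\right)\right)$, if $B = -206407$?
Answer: $244780665901$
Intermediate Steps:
$\left(B - 158476\right) \left(-435847 + \left(14599 - 249599\right)\right) = \left(-206407 - 158476\right) \left(-435847 + \left(14599 - 249599\right)\right) = - 364883 \left(-435847 + \left(14599 - 249599\right)\right) = - 364883 \left(-435847 - 235000\right) = \left(-364883\right) \left(-670847\right) = 244780665901$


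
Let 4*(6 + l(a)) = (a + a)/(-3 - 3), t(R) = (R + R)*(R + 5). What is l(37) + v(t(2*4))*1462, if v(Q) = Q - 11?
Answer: 3456059/12 ≈ 2.8801e+5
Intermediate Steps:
t(R) = 2*R*(5 + R) (t(R) = (2*R)*(5 + R) = 2*R*(5 + R))
v(Q) = -11 + Q
l(a) = -6 - a/12 (l(a) = -6 + ((a + a)/(-3 - 3))/4 = -6 + ((2*a)/(-6))/4 = -6 + ((2*a)*(-⅙))/4 = -6 + (-a/3)/4 = -6 - a/12)
l(37) + v(t(2*4))*1462 = (-6 - 1/12*37) + (-11 + 2*(2*4)*(5 + 2*4))*1462 = (-6 - 37/12) + (-11 + 2*8*(5 + 8))*1462 = -109/12 + (-11 + 2*8*13)*1462 = -109/12 + (-11 + 208)*1462 = -109/12 + 197*1462 = -109/12 + 288014 = 3456059/12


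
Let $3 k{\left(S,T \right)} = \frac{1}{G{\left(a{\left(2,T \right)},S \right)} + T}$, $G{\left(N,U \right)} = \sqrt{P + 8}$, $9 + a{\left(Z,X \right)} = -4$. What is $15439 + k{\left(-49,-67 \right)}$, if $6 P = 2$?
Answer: $\frac{207530971}{13442} - \frac{5 \sqrt{3}}{40326} \approx 15439.0$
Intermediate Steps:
$a{\left(Z,X \right)} = -13$ ($a{\left(Z,X \right)} = -9 - 4 = -13$)
$P = \frac{1}{3}$ ($P = \frac{1}{6} \cdot 2 = \frac{1}{3} \approx 0.33333$)
$G{\left(N,U \right)} = \frac{5 \sqrt{3}}{3}$ ($G{\left(N,U \right)} = \sqrt{\frac{1}{3} + 8} = \sqrt{\frac{25}{3}} = \frac{5 \sqrt{3}}{3}$)
$k{\left(S,T \right)} = \frac{1}{3 \left(T + \frac{5 \sqrt{3}}{3}\right)}$ ($k{\left(S,T \right)} = \frac{1}{3 \left(\frac{5 \sqrt{3}}{3} + T\right)} = \frac{1}{3 \left(T + \frac{5 \sqrt{3}}{3}\right)}$)
$15439 + k{\left(-49,-67 \right)} = 15439 + \frac{1}{3 \left(-67\right) + 5 \sqrt{3}} = 15439 + \frac{1}{-201 + 5 \sqrt{3}}$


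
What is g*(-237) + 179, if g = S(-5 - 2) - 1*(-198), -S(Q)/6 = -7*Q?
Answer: 22931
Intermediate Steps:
S(Q) = 42*Q (S(Q) = -(-42)*Q = 42*Q)
g = -96 (g = 42*(-5 - 2) - 1*(-198) = 42*(-7) + 198 = -294 + 198 = -96)
g*(-237) + 179 = -96*(-237) + 179 = 22752 + 179 = 22931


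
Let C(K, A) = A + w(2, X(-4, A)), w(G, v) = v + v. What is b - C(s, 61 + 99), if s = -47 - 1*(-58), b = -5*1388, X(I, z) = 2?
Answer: -7104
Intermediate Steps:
b = -6940
s = 11 (s = -47 + 58 = 11)
w(G, v) = 2*v
C(K, A) = 4 + A (C(K, A) = A + 2*2 = A + 4 = 4 + A)
b - C(s, 61 + 99) = -6940 - (4 + (61 + 99)) = -6940 - (4 + 160) = -6940 - 1*164 = -6940 - 164 = -7104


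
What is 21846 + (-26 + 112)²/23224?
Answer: 126839725/5806 ≈ 21846.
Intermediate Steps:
21846 + (-26 + 112)²/23224 = 21846 + 86²*(1/23224) = 21846 + 7396*(1/23224) = 21846 + 1849/5806 = 126839725/5806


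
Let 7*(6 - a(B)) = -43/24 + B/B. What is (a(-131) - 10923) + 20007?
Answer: 1527139/168 ≈ 9090.1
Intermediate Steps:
a(B) = 1027/168 (a(B) = 6 - (-43/24 + B/B)/7 = 6 - (-43*1/24 + 1)/7 = 6 - (-43/24 + 1)/7 = 6 - ⅐*(-19/24) = 6 + 19/168 = 1027/168)
(a(-131) - 10923) + 20007 = (1027/168 - 10923) + 20007 = -1834037/168 + 20007 = 1527139/168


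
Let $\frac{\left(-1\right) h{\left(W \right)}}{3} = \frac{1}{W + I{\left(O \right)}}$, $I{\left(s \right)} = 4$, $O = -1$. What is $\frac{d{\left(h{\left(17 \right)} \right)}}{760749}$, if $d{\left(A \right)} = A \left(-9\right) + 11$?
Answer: $\frac{86}{5325243} \approx 1.6149 \cdot 10^{-5}$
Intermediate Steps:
$h{\left(W \right)} = - \frac{3}{4 + W}$ ($h{\left(W \right)} = - \frac{3}{W + 4} = - \frac{3}{4 + W}$)
$d{\left(A \right)} = 11 - 9 A$ ($d{\left(A \right)} = - 9 A + 11 = 11 - 9 A$)
$\frac{d{\left(h{\left(17 \right)} \right)}}{760749} = \frac{11 - 9 \left(- \frac{3}{4 + 17}\right)}{760749} = \left(11 - 9 \left(- \frac{3}{21}\right)\right) \frac{1}{760749} = \left(11 - 9 \left(\left(-3\right) \frac{1}{21}\right)\right) \frac{1}{760749} = \left(11 - - \frac{9}{7}\right) \frac{1}{760749} = \left(11 + \frac{9}{7}\right) \frac{1}{760749} = \frac{86}{7} \cdot \frac{1}{760749} = \frac{86}{5325243}$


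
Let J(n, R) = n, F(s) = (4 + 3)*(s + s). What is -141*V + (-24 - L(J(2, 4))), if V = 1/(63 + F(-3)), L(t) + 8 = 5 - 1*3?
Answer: -173/7 ≈ -24.714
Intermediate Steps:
F(s) = 14*s (F(s) = 7*(2*s) = 14*s)
L(t) = -6 (L(t) = -8 + (5 - 1*3) = -8 + (5 - 3) = -8 + 2 = -6)
V = 1/21 (V = 1/(63 + 14*(-3)) = 1/(63 - 42) = 1/21 ≈ 0.047619)
-141*V + (-24 - L(J(2, 4))) = -141*1/21 + (-24 - 1*(-6)) = -47/7 + (-24 + 6) = -47/7 - 18 = -173/7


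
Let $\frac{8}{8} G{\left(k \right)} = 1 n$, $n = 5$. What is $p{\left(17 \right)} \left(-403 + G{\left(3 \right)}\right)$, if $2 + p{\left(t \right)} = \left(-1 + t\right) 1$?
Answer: $-5572$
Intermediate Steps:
$G{\left(k \right)} = 5$ ($G{\left(k \right)} = 1 \cdot 5 = 5$)
$p{\left(t \right)} = -3 + t$ ($p{\left(t \right)} = -2 + \left(-1 + t\right) 1 = -2 + \left(-1 + t\right) = -3 + t$)
$p{\left(17 \right)} \left(-403 + G{\left(3 \right)}\right) = \left(-3 + 17\right) \left(-403 + 5\right) = 14 \left(-398\right) = -5572$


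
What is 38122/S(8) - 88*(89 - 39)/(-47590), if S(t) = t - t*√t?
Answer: -12956997/19036 - 2723*√2/2 ≈ -2606.1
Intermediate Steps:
S(t) = t - t^(3/2)
38122/S(8) - 88*(89 - 39)/(-47590) = 38122/(8 - 8^(3/2)) - 88*(89 - 39)/(-47590) = 38122/(8 - 16*√2) - 88*50*(-1/47590) = 38122/(8 - 16*√2) - 4400*(-1/47590) = 38122/(8 - 16*√2) + 440/4759 = 440/4759 + 38122/(8 - 16*√2)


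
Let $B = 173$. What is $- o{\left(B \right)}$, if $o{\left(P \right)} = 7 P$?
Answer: $-1211$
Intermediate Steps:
$- o{\left(B \right)} = - 7 \cdot 173 = \left(-1\right) 1211 = -1211$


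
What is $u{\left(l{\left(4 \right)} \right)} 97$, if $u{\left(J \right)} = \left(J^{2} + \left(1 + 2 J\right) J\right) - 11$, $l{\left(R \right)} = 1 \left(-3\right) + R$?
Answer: $-679$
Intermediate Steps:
$l{\left(R \right)} = -3 + R$
$u{\left(J \right)} = -11 + J^{2} + J \left(1 + 2 J\right)$ ($u{\left(J \right)} = \left(J^{2} + J \left(1 + 2 J\right)\right) - 11 = -11 + J^{2} + J \left(1 + 2 J\right)$)
$u{\left(l{\left(4 \right)} \right)} 97 = \left(-11 + \left(-3 + 4\right) + 3 \left(-3 + 4\right)^{2}\right) 97 = \left(-11 + 1 + 3 \cdot 1^{2}\right) 97 = \left(-11 + 1 + 3 \cdot 1\right) 97 = \left(-11 + 1 + 3\right) 97 = \left(-7\right) 97 = -679$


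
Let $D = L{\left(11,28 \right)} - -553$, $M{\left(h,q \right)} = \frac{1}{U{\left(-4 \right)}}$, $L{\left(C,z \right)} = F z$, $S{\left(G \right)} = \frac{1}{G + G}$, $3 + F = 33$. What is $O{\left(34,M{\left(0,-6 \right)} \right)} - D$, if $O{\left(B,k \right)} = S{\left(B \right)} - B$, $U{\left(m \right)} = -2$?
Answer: $- \frac{97035}{68} \approx -1427.0$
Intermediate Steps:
$F = 30$ ($F = -3 + 33 = 30$)
$S{\left(G \right)} = \frac{1}{2 G}$
$L{\left(C,z \right)} = 30 z$
$M{\left(h,q \right)} = - \frac{1}{2}$ ($M{\left(h,q \right)} = \frac{1}{-2} = - \frac{1}{2}$)
$O{\left(B,k \right)} = \frac{1}{2 B} - B$
$D = 1393$ ($D = 30 \cdot 28 - -553 = 840 + 553 = 1393$)
$O{\left(34,M{\left(0,-6 \right)} \right)} - D = \left(\frac{1}{2 \cdot 34} - 34\right) - 1393 = \left(\frac{1}{2} \cdot \frac{1}{34} - 34\right) - 1393 = \left(\frac{1}{68} - 34\right) - 1393 = - \frac{2311}{68} - 1393 = - \frac{97035}{68}$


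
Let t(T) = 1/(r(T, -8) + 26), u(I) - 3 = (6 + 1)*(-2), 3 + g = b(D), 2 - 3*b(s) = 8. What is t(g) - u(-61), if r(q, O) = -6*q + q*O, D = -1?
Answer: 1057/96 ≈ 11.010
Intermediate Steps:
b(s) = -2 (b(s) = ⅔ - ⅓*8 = ⅔ - 8/3 = -2)
g = -5 (g = -3 - 2 = -5)
u(I) = -11 (u(I) = 3 + (6 + 1)*(-2) = 3 + 7*(-2) = 3 - 14 = -11)
r(q, O) = -6*q + O*q
t(T) = 1/(26 - 14*T) (t(T) = 1/(T*(-6 - 8) + 26) = 1/(T*(-14) + 26) = 1/(-14*T + 26) = 1/(26 - 14*T))
t(g) - u(-61) = -1/(-26 + 14*(-5)) - 1*(-11) = -1/(-26 - 70) + 11 = -1/(-96) + 11 = -1*(-1/96) + 11 = 1/96 + 11 = 1057/96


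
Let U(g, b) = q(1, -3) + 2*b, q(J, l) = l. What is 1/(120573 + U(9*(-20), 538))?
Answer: 1/121646 ≈ 8.2206e-6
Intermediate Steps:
U(g, b) = -3 + 2*b
1/(120573 + U(9*(-20), 538)) = 1/(120573 + (-3 + 2*538)) = 1/(120573 + (-3 + 1076)) = 1/(120573 + 1073) = 1/121646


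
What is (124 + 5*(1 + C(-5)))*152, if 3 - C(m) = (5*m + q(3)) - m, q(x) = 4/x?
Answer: 108224/3 ≈ 36075.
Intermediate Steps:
C(m) = 5/3 - 4*m (C(m) = 3 - ((5*m + 4/3) - m) = 3 - ((4/3 + 5*m) - m) = 3 - (4/3 + 4*m) = 3 + (-4/3 - 4*m) = 5/3 - 4*m)
(124 + 5*(1 + C(-5)))*152 = (124 + 5*(1 + (5/3 - 4*(-5))))*152 = (124 + 5*(1 + (5/3 + 20)))*152 = (124 + 5*(1 + 65/3))*152 = (124 + 5*(68/3))*152 = (124 + 340/3)*152 = (712/3)*152 = 108224/3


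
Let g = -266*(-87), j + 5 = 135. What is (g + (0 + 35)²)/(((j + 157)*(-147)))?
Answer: -3481/6027 ≈ -0.57757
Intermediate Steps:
j = 130 (j = -5 + 135 = 130)
g = 23142
(g + (0 + 35)²)/(((j + 157)*(-147))) = (23142 + (0 + 35)²)/(((130 + 157)*(-147))) = (23142 + 35²)/((287*(-147))) = (23142 + 1225)/(-42189) = 24367*(-1/42189) = -3481/6027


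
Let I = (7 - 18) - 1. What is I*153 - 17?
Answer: -1853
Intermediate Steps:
I = -12 (I = -11 - 1 = -12)
I*153 - 17 = -12*153 - 17 = -1836 - 17 = -1853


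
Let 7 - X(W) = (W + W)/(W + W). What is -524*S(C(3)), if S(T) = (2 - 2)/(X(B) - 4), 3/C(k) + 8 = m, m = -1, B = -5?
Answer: 0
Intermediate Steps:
C(k) = -⅓ (C(k) = 3/(-8 - 1) = 3/(-9) = 3*(-⅑) = -⅓)
X(W) = 6 (X(W) = 7 - (W + W)/(W + W) = 7 - 2*W/(2*W) = 7 - 2*W*1/(2*W) = 7 - 1*1 = 7 - 1 = 6)
S(T) = 0 (S(T) = (2 - 2)/(6 - 4) = 0/2 = 0*(½) = 0)
-524*S(C(3)) = -524*0 = 0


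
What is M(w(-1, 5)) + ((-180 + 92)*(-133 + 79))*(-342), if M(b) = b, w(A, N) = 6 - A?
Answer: -1625177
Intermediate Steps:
M(w(-1, 5)) + ((-180 + 92)*(-133 + 79))*(-342) = (6 - 1*(-1)) + ((-180 + 92)*(-133 + 79))*(-342) = (6 + 1) - 88*(-54)*(-342) = 7 + 4752*(-342) = 7 - 1625184 = -1625177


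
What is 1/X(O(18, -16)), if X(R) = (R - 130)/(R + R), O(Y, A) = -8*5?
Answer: 8/17 ≈ 0.47059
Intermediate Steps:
O(Y, A) = -40
X(R) = (-130 + R)/(2*R) (X(R) = (-130 + R)/((2*R)) = (-130 + R)*(1/(2*R)) = (-130 + R)/(2*R))
1/X(O(18, -16)) = 1/((½)*(-130 - 40)/(-40)) = 1/((½)*(-1/40)*(-170)) = 1/(17/8) = 8/17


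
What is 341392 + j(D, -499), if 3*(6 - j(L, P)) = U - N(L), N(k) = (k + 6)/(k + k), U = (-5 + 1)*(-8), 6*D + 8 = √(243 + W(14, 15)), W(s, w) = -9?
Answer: 58035923/170 + 9*√26/85 ≈ 3.4139e+5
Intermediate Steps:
D = -4/3 + √26/2 (D = -4/3 + √(243 - 9)/6 = -4/3 + √234/6 = -4/3 + (3*√26)/6 = -4/3 + √26/2 ≈ 1.2162)
U = 32 (U = -4*(-8) = 32)
N(k) = (6 + k)/(2*k) (N(k) = (6 + k)/((2*k)) = (6 + k)*(1/(2*k)) = (6 + k)/(2*k))
j(L, P) = -14/3 + (6 + L)/(6*L) (j(L, P) = 6 - (32 - (6 + L)/(2*L))/3 = 6 + (-32/3 + (6 + L)/(6*L)) = -14/3 + (6 + L)/(6*L))
341392 + j(D, -499) = 341392 + (-9/2 + 1/(-4/3 + √26/2)) = 682775/2 + 1/(-4/3 + √26/2)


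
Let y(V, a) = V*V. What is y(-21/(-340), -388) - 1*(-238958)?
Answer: 27623545241/115600 ≈ 2.3896e+5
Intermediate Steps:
y(V, a) = V**2
y(-21/(-340), -388) - 1*(-238958) = (-21/(-340))**2 - 1*(-238958) = (-21*(-1/340))**2 + 238958 = (21/340)**2 + 238958 = 441/115600 + 238958 = 27623545241/115600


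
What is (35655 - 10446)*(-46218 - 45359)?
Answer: -2308564593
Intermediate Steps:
(35655 - 10446)*(-46218 - 45359) = 25209*(-91577) = -2308564593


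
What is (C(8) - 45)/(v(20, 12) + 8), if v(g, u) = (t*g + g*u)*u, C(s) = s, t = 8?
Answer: -37/4808 ≈ -0.0076955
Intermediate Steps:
v(g, u) = u*(8*g + g*u) (v(g, u) = (8*g + g*u)*u = u*(8*g + g*u))
(C(8) - 45)/(v(20, 12) + 8) = (8 - 45)/(20*12*(8 + 12) + 8) = -37/(20*12*20 + 8) = -37/(4800 + 8) = -37/4808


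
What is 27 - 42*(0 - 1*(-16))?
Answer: -645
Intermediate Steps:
27 - 42*(0 - 1*(-16)) = 27 - 42*(0 + 16) = 27 - 42*16 = 27 - 672 = -645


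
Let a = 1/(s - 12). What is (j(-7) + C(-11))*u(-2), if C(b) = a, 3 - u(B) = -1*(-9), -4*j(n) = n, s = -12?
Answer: -41/4 ≈ -10.250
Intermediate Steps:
j(n) = -n/4
u(B) = -6 (u(B) = 3 - (-1)*(-9) = 3 - 1*9 = 3 - 9 = -6)
a = -1/24 (a = 1/(-12 - 12) = 1/(-24) = -1/24 ≈ -0.041667)
C(b) = -1/24
(j(-7) + C(-11))*u(-2) = (-¼*(-7) - 1/24)*(-6) = (7/4 - 1/24)*(-6) = (41/24)*(-6) = -41/4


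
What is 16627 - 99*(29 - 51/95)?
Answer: 1311869/95 ≈ 13809.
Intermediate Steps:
16627 - 99*(29 - 51/95) = 16627 - 99*2704/95 = 16627 - 267696/95 = 1311869/95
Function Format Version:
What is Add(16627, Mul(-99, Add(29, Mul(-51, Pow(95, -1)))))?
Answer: Rational(1311869, 95) ≈ 13809.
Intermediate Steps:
Add(16627, Mul(-99, Add(29, Mul(-51, Pow(95, -1))))) = Add(16627, Mul(-99, Add(29, Mul(-51, Rational(1, 95))))) = Add(16627, Mul(-99, Add(29, Rational(-51, 95)))) = Add(16627, Mul(-99, Rational(2704, 95))) = Add(16627, Rational(-267696, 95)) = Rational(1311869, 95)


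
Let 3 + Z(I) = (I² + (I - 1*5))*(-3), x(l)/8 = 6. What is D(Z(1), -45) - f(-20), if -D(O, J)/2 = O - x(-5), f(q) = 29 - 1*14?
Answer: 69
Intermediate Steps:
x(l) = 48 (x(l) = 8*6 = 48)
f(q) = 15 (f(q) = 29 - 14 = 15)
Z(I) = 12 - 3*I - 3*I² (Z(I) = -3 + (I² + (I - 1*5))*(-3) = -3 + (I² + (I - 5))*(-3) = -3 + (I² + (-5 + I))*(-3) = -3 + (-5 + I + I²)*(-3) = -3 + (15 - 3*I - 3*I²) = 12 - 3*I - 3*I²)
D(O, J) = 96 - 2*O (D(O, J) = -2*(O - 1*48) = -2*(O - 48) = -2*(-48 + O) = 96 - 2*O)
D(Z(1), -45) - f(-20) = (96 - 2*(12 - 3*1 - 3*1²)) - 1*15 = (96 - 2*(12 - 3 - 3*1)) - 15 = (96 - 2*(12 - 3 - 3)) - 15 = (96 - 2*6) - 15 = (96 - 12) - 15 = 84 - 15 = 69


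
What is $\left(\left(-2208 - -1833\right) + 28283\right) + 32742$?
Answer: $60650$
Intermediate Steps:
$\left(\left(-2208 - -1833\right) + 28283\right) + 32742 = \left(\left(-2208 + 1833\right) + 28283\right) + 32742 = \left(-375 + 28283\right) + 32742 = 27908 + 32742 = 60650$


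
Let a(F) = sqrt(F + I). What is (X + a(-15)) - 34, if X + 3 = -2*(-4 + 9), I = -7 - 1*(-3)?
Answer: -47 + I*sqrt(19) ≈ -47.0 + 4.3589*I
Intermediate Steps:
I = -4 (I = -7 + 3 = -4)
a(F) = sqrt(-4 + F) (a(F) = sqrt(F - 4) = sqrt(-4 + F))
X = -13 (X = -3 - 2*(-4 + 9) = -3 - 2*5 = -3 - 10 = -13)
(X + a(-15)) - 34 = (-13 + sqrt(-4 - 15)) - 34 = (-13 + sqrt(-19)) - 34 = (-13 + I*sqrt(19)) - 34 = -47 + I*sqrt(19)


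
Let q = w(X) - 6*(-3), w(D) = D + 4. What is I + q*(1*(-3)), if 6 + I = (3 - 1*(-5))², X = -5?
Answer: 7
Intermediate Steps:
w(D) = 4 + D
q = 17 (q = (4 - 5) - 6*(-3) = -1 + 18 = 17)
I = 58 (I = -6 + (3 - 1*(-5))² = -6 + (3 + 5)² = -6 + 8² = -6 + 64 = 58)
I + q*(1*(-3)) = 58 + 17*(1*(-3)) = 58 + 17*(-3) = 58 - 51 = 7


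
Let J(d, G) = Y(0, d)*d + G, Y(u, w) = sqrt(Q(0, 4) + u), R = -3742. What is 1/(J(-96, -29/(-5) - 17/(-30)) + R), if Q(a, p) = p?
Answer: -30/117829 ≈ -0.00025461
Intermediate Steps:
Y(u, w) = sqrt(4 + u)
J(d, G) = G + 2*d (J(d, G) = sqrt(4 + 0)*d + G = sqrt(4)*d + G = 2*d + G = G + 2*d)
1/(J(-96, -29/(-5) - 17/(-30)) + R) = 1/(((-29/(-5) - 17/(-30)) + 2*(-96)) - 3742) = 1/(((-29*(-1/5) - 17*(-1/30)) - 192) - 3742) = 1/(((29/5 + 17/30) - 192) - 3742) = 1/((191/30 - 192) - 3742) = 1/(-5569/30 - 3742) = 1/(-117829/30) = -30/117829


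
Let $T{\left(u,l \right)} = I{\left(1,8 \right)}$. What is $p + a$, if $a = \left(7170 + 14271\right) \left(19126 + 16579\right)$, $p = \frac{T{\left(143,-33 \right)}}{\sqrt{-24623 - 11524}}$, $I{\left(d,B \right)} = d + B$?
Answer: $765550905 - \frac{3 i \sqrt{36147}}{12049} \approx 7.6555 \cdot 10^{8} - 0.047338 i$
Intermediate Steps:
$I{\left(d,B \right)} = B + d$
$T{\left(u,l \right)} = 9$ ($T{\left(u,l \right)} = 8 + 1 = 9$)
$p = - \frac{3 i \sqrt{36147}}{12049}$ ($p = \frac{9}{\sqrt{-24623 - 11524}} = \frac{9}{\sqrt{-36147}} = \frac{9}{i \sqrt{36147}} = 9 \left(- \frac{i \sqrt{36147}}{36147}\right) = - \frac{3 i \sqrt{36147}}{12049} \approx - 0.047338 i$)
$a = 765550905$ ($a = 21441 \cdot 35705 = 765550905$)
$p + a = - \frac{3 i \sqrt{36147}}{12049} + 765550905 = 765550905 - \frac{3 i \sqrt{36147}}{12049}$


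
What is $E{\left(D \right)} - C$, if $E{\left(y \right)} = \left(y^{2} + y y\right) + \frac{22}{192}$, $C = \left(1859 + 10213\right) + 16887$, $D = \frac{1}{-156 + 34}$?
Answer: $- \frac{10344577165}{357216} \approx -28959.0$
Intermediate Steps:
$D = - \frac{1}{122}$ ($D = \frac{1}{-122} = - \frac{1}{122} \approx -0.0081967$)
$C = 28959$ ($C = 12072 + 16887 = 28959$)
$E{\left(y \right)} = \frac{11}{96} + 2 y^{2}$ ($E{\left(y \right)} = \left(y^{2} + y^{2}\right) + 22 \cdot \frac{1}{192} = 2 y^{2} + \frac{11}{96} = \frac{11}{96} + 2 y^{2}$)
$E{\left(D \right)} - C = \left(\frac{11}{96} + 2 \left(- \frac{1}{122}\right)^{2}\right) - 28959 = \left(\frac{11}{96} + 2 \cdot \frac{1}{14884}\right) - 28959 = \left(\frac{11}{96} + \frac{1}{7442}\right) - 28959 = \frac{40979}{357216} - 28959 = - \frac{10344577165}{357216}$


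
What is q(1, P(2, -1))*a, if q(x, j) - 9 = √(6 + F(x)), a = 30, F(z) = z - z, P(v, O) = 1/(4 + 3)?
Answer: 270 + 30*√6 ≈ 343.48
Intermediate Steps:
P(v, O) = ⅐ (P(v, O) = 1/7 = ⅐)
F(z) = 0
q(x, j) = 9 + √6 (q(x, j) = 9 + √(6 + 0) = 9 + √6)
q(1, P(2, -1))*a = (9 + √6)*30 = 270 + 30*√6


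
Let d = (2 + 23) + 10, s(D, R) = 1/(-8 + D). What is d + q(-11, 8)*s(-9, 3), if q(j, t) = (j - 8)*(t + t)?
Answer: 899/17 ≈ 52.882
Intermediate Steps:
d = 35 (d = 25 + 10 = 35)
q(j, t) = 2*t*(-8 + j) (q(j, t) = (-8 + j)*(2*t) = 2*t*(-8 + j))
d + q(-11, 8)*s(-9, 3) = 35 + (2*8*(-8 - 11))/(-8 - 9) = 35 + (2*8*(-19))/(-17) = 35 - 304*(-1/17) = 35 + 304/17 = 899/17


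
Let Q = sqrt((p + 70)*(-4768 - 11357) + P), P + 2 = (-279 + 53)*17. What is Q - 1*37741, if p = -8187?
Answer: -37741 + sqrt(130882781) ≈ -26301.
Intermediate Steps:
P = -3844 (P = -2 + (-279 + 53)*17 = -2 - 226*17 = -2 - 3842 = -3844)
Q = sqrt(130882781) (Q = sqrt((-8187 + 70)*(-4768 - 11357) - 3844) = sqrt(-8117*(-16125) - 3844) = sqrt(130886625 - 3844) = sqrt(130882781) ≈ 11440.)
Q - 1*37741 = sqrt(130882781) - 1*37741 = sqrt(130882781) - 37741 = -37741 + sqrt(130882781)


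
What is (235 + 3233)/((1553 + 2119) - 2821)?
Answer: 3468/851 ≈ 4.0752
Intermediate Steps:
(235 + 3233)/((1553 + 2119) - 2821) = 3468/(3672 - 2821) = 3468/851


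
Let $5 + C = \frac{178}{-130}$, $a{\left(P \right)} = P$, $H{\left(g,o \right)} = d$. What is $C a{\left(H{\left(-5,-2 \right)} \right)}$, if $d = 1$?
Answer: $- \frac{414}{65} \approx -6.3692$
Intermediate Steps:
$H{\left(g,o \right)} = 1$
$C = - \frac{414}{65}$ ($C = -5 + \frac{178}{-130} = -5 + 178 \left(- \frac{1}{130}\right) = -5 - \frac{89}{65} = - \frac{414}{65} \approx -6.3692$)
$C a{\left(H{\left(-5,-2 \right)} \right)} = \left(- \frac{414}{65}\right) 1 = - \frac{414}{65}$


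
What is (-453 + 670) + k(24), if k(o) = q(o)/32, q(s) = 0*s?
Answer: 217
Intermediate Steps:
q(s) = 0
k(o) = 0 (k(o) = 0/32 = 0*(1/32) = 0)
(-453 + 670) + k(24) = (-453 + 670) + 0 = 217 + 0 = 217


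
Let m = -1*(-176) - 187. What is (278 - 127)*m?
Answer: -1661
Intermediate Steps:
m = -11 (m = 176 - 187 = -11)
(278 - 127)*m = (278 - 127)*(-11) = 151*(-11) = -1661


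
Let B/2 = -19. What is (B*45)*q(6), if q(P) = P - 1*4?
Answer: -3420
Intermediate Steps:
B = -38 (B = 2*(-19) = -38)
q(P) = -4 + P (q(P) = P - 4 = -4 + P)
(B*45)*q(6) = (-38*45)*(-4 + 6) = -1710*2 = -3420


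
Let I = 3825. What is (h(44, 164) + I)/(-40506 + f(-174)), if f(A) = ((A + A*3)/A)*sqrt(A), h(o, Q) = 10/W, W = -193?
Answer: -996737893/10555419742 - 147643*I*sqrt(174)/15833129613 ≈ -0.094429 - 0.000123*I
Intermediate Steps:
h(o, Q) = -10/193 (h(o, Q) = 10/(-193) = 10*(-1/193) = -10/193)
f(A) = 4*sqrt(A) (f(A) = ((A + 3*A)/A)*sqrt(A) = ((4*A)/A)*sqrt(A) = 4*sqrt(A))
(h(44, 164) + I)/(-40506 + f(-174)) = (-10/193 + 3825)/(-40506 + 4*sqrt(-174)) = 738215/(193*(-40506 + 4*(I*sqrt(174)))) = 738215/(193*(-40506 + 4*I*sqrt(174)))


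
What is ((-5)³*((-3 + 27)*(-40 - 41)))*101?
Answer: 24543000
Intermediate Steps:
((-5)³*((-3 + 27)*(-40 - 41)))*101 = -3000*(-81)*101 = -125*(-1944)*101 = 243000*101 = 24543000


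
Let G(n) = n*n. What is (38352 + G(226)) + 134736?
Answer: 224164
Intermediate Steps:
G(n) = n**2
(38352 + G(226)) + 134736 = (38352 + 226**2) + 134736 = (38352 + 51076) + 134736 = 89428 + 134736 = 224164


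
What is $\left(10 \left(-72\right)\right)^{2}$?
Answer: $518400$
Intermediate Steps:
$\left(10 \left(-72\right)\right)^{2} = \left(-720\right)^{2} = 518400$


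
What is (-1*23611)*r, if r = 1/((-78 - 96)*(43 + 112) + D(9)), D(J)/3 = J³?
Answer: 23611/24783 ≈ 0.95271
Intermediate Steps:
D(J) = 3*J³
r = -1/24783 (r = 1/((-78 - 96)*(43 + 112) + 3*9³) = 1/(-174*155 + 3*729) = 1/(-26970 + 2187) = 1/(-24783) = -1/24783 ≈ -4.0350e-5)
(-1*23611)*r = -1*23611*(-1/24783) = -23611*(-1/24783) = 23611/24783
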